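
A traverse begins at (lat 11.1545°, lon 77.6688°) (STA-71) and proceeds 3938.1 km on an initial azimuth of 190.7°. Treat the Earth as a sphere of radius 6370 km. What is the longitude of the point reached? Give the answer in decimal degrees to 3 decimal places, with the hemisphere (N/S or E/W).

70.922°E

δ = d/R = 3938.1/6370 = 0.618226 rad
φ₂ = arcsin(sin φ₁ cos δ + cos φ₁ sin δ cos θ)
   = arcsin(0.19346·0.81491 + 0.98111·0.57959·-0.98261) = -23.64735°
λ₂ = λ₁ + atan2(sin θ sin δ cos φ₁, cos δ − sin φ₁ sin φ₂) = 70.92241°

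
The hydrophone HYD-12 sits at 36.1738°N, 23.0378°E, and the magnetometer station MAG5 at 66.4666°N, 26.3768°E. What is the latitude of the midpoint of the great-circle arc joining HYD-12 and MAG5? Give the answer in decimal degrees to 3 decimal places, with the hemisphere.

Bx = cos φ₂ cos Δλ = 0.398606,  By = cos φ₂ sin Δλ = 0.023256
φₘ = atan2(sin φ₁ + sin φ₂, √((cos φ₁ + Bx)² + By²)) = 51.33071°
λₘ = λ₁ + atan2(By, cos φ₁ + Bx) = 24.14267°

51.331°N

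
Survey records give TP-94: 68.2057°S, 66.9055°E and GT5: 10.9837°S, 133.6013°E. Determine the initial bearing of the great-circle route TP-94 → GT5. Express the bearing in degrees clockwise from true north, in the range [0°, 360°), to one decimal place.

Δλ = 66.6958°
y = sin Δλ · cos φ₂ = 0.901593
x = cos φ₁ sin φ₂ − sin φ₁ cos φ₂ cos Δλ = 0.289867
θ = atan2(y, x) = 72.1771° → 72.1771° (mod 360°)

72.2°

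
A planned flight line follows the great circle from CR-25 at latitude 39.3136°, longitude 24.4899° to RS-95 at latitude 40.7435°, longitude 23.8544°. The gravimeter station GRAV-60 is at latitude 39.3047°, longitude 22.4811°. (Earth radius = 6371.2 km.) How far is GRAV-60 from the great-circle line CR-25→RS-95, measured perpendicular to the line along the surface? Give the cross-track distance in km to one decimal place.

163.5 km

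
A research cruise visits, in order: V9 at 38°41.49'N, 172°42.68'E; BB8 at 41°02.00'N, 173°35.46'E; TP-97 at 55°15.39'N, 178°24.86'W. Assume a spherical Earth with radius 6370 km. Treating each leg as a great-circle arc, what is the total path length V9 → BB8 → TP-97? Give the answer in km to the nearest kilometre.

1957 km

V9: φ = +38.69150°, λ = +172.71133°
BB8: φ = +41.03333°, λ = +173.59100°
TP-97: φ = +55.25650°, λ = -178.41433°
V9→BB8: c = 0.042537 rad, d = 270.96 km
BB8→TP-97: c = 0.264712 rad, d = 1686.21 km
Total = 270.96 + 1686.21 = 1957.17 km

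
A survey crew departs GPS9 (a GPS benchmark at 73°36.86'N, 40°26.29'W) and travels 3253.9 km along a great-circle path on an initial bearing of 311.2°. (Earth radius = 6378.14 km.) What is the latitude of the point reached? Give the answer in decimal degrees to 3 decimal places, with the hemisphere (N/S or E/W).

68.119°N

GPS9: φ = +73.61433°, λ = -40.43817°
δ = d/R = 3253.9/6378.14 = 0.510164 rad
φ₂ = arcsin(sin φ₁ cos δ + cos φ₁ sin δ cos θ)
   = arcsin(0.95938·0.87266 + 0.28210·0.48832·0.65869) = 68.11887°
λ₂ = λ₁ + atan2(sin θ sin δ cos φ₁, cos δ − sin φ₁ sin φ₂) = -140.07810°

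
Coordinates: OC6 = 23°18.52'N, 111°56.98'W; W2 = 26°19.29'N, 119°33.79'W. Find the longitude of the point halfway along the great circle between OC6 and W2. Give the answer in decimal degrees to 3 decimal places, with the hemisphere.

115.710°W

OC6: φ = +23.30867°, λ = -111.94967°
W2: φ = +26.32150°, λ = -119.56317°
Bx = cos φ₂ cos Δλ = 0.888418,  By = cos φ₂ sin Δλ = -0.118753
φₘ = atan2(sin φ₁ + sin φ₂, √((cos φ₁ + Bx)² + By²)) = 24.86332°
λₘ = λ₁ + atan2(By, cos φ₁ + Bx) = -115.71006°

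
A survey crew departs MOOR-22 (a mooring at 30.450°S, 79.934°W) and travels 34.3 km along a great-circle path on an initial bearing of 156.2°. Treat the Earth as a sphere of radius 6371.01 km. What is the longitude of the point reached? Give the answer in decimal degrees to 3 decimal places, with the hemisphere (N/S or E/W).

δ = d/R = 34.3/6371.01 = 0.005384 rad
φ₂ = arcsin(sin φ₁ cos δ + cos φ₁ sin δ cos θ)
   = arcsin(-0.50679·0.99999 + 0.86207·0.00538·-0.91496) = -30.73215°
λ₂ = λ₁ + atan2(sin θ sin δ cos φ₁, cos δ − sin φ₁ sin φ₂) = -79.78918°

79.789°W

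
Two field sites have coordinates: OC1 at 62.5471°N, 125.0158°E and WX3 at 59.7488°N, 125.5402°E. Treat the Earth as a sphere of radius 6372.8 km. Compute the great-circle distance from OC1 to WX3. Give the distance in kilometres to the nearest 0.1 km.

312.5 km

Δφ = -2.7983°,  Δλ = 0.5244°
a = sin²(Δφ/2) + cos φ₁ cos φ₂ sin²(Δλ/2) = 0.000601
c = 2·arcsin(√a) = 0.049038 rad = 2.8097°
d = R·c = 6372.8 × 0.049038 = 312.5 km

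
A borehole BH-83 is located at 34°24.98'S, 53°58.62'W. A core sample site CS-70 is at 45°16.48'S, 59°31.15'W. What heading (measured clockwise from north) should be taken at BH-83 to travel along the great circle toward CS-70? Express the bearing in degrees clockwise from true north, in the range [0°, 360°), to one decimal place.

BH-83: φ = -34.41633°, λ = -53.97700°
CS-70: φ = -45.27467°, λ = -59.51917°
Δλ = -5.5422°
y = sin Δλ · cos φ₂ = -0.067963
x = cos φ₁ sin φ₂ − sin φ₁ cos φ₂ cos Δλ = -0.190241
θ = atan2(y, x) = -160.3408° → 199.6592° (mod 360°)

199.7°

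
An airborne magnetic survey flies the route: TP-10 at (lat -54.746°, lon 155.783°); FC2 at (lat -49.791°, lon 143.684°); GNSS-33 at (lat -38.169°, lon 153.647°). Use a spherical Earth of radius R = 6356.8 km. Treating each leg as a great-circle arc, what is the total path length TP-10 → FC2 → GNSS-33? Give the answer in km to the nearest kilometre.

2498 km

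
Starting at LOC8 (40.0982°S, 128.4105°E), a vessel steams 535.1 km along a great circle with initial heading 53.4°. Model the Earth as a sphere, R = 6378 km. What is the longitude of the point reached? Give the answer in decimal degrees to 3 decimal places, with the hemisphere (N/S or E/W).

δ = d/R = 535.1/6378 = 0.083898 rad
φ₂ = arcsin(sin φ₁ cos δ + cos φ₁ sin δ cos θ)
   = arcsin(-0.64410·0.99648 + 0.76494·0.08380·0.59622) = -37.12925°
λ₂ = λ₁ + atan2(sin θ sin δ cos φ₁, cos δ − sin φ₁ sin φ₂) = 133.25098°

133.251°E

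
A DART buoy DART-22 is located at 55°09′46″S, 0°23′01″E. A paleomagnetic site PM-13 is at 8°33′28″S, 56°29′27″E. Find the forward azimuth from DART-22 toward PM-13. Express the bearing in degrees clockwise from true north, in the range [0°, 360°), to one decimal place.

65.9°

DART-22: φ = -55.16278°, λ = +0.38361°
PM-13: φ = -8.55778°, λ = +56.49083°
Δλ = 56.1072°
y = sin Δλ · cos φ₂ = 0.820841
x = cos φ₁ sin φ₂ − sin φ₁ cos φ₂ cos Δλ = 0.367598
θ = atan2(y, x) = 65.8757° → 65.8757° (mod 360°)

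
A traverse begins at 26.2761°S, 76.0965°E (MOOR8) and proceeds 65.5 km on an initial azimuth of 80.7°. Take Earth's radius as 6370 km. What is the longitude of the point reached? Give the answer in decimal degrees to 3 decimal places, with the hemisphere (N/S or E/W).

76.744°E

δ = d/R = 65.5/6370 = 0.010283 rad
φ₂ = arcsin(sin φ₁ cos δ + cos φ₁ sin δ cos θ)
   = arcsin(-0.44270·0.99995 + 0.89667·0.01028·0.16160) = -26.17944°
λ₂ = λ₁ + atan2(sin θ sin δ cos φ₁, cos δ − sin φ₁ sin φ₂) = 76.74437°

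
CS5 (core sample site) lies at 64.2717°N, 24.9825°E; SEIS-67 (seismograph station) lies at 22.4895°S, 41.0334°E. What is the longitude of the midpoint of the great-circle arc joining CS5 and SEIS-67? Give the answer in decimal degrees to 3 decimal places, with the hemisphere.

35.919°E

Bx = cos φ₂ cos Δλ = 0.887931,  By = cos φ₂ sin Δλ = 0.255464
φₘ = atan2(sin φ₁ + sin φ₂, √((cos φ₁ + Bx)² + By²)) = 21.05484°
λₘ = λ₁ + atan2(By, cos φ₁ + Bx) = 35.91928°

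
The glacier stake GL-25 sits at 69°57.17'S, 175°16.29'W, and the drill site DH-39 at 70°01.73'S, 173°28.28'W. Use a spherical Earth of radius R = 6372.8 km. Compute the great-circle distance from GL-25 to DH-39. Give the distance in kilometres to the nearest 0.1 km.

69.0 km

GL-25: φ = -69.95283°, λ = -175.27150°
DH-39: φ = -70.02883°, λ = -173.47133°
Δφ = -0.0760°,  Δλ = 1.8002°
a = sin²(Δφ/2) + cos φ₁ cos φ₂ sin²(Δλ/2) = 0.000029
c = 2·arcsin(√a) = 0.010832 rad = 0.6206°
d = R·c = 6372.8 × 0.010832 = 69.0 km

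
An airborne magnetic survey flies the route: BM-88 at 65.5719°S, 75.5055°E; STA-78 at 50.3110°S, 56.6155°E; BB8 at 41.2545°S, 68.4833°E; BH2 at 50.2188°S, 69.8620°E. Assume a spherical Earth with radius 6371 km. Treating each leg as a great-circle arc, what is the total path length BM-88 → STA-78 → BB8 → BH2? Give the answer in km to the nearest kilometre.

4376 km

BM-88→STA-78: c = 0.315913 rad, d = 2012.68 km
STA-78→BB8: c = 0.213614 rad, d = 1360.93 km
BB8→BH2: c = 0.157348 rad, d = 1002.46 km
Total = 2012.68 + 1360.93 + 1002.46 = 4376.08 km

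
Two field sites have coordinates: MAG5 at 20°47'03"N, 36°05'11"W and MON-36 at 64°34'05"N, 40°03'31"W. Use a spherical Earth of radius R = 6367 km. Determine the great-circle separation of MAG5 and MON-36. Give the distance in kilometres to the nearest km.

4874 km

MAG5: φ = +20.78417°, λ = -36.08639°
MON-36: φ = +64.56806°, λ = -40.05861°
Δφ = 43.7839°,  Δλ = -3.9722°
a = sin²(Δφ/2) + cos φ₁ cos φ₂ sin²(Δλ/2) = 0.139505
c = 2·arcsin(√a) = 0.765566 rad = 43.8637°
d = R·c = 6367 × 0.765566 = 4874.4 km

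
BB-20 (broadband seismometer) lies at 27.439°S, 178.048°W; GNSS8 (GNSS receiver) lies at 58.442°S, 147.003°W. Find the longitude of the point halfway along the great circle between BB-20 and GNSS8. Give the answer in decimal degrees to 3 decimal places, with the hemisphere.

166.626°W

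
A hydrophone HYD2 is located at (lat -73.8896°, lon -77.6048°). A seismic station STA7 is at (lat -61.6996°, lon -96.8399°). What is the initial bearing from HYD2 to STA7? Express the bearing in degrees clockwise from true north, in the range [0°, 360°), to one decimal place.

319.9°

Δλ = -19.2351°
y = sin Δλ · cos φ₂ = -0.156188
x = cos φ₁ sin φ₂ − sin φ₁ cos φ₂ cos Δλ = 0.185727
θ = atan2(y, x) = -40.0623° → 319.9377° (mod 360°)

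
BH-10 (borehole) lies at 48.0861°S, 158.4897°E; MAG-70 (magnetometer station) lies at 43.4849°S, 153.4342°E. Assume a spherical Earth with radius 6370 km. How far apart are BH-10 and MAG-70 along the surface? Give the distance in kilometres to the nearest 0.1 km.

Δφ = 4.6012°,  Δλ = -5.0555°
a = sin²(Δφ/2) + cos φ₁ cos φ₂ sin²(Δλ/2) = 0.002554
c = 2·arcsin(√a) = 0.101120 rad = 5.7938°
d = R·c = 6370 × 0.101120 = 644.1 km

644.1 km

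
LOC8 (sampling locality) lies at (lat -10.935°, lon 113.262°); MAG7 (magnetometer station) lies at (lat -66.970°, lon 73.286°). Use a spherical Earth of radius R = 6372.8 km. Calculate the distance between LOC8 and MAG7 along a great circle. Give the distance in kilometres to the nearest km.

6900 km

Δφ = -56.0350°,  Δλ = -39.9760°
a = sin²(Δφ/2) + cos φ₁ cos φ₂ sin²(Δλ/2) = 0.265537
c = 2·arcsin(√a) = 1.082723 rad = 62.0355°
d = R·c = 6372.8 × 1.082723 = 6900.0 km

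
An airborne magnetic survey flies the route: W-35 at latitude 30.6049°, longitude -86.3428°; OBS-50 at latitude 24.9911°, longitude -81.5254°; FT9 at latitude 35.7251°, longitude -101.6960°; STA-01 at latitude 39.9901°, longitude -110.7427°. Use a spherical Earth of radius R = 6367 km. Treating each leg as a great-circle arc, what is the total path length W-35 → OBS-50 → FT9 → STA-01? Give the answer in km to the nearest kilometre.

3972 km

W-35→OBS-50: c = 0.122976 rad, d = 782.99 km
OBS-50→FT9: c = 0.355781 rad, d = 2265.26 km
FT9→STA-01: c = 0.145085 rad, d = 923.76 km
Total = 782.99 + 2265.26 + 923.76 = 3972.00 km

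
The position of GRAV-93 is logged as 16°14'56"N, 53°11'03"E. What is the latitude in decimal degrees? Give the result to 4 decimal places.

16° + 14′/60 + 56″/3600 = 16 + 0.23333 + 0.01556 = 16.2489°

16.2489°N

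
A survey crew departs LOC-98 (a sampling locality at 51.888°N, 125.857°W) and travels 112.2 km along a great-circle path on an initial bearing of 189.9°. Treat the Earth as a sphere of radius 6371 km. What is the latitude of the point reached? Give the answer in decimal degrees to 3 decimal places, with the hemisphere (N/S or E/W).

50.894°N

δ = d/R = 112.2/6371 = 0.017611 rad
φ₂ = arcsin(sin φ₁ cos δ + cos φ₁ sin δ cos θ)
   = arcsin(0.78681·0.99984 + 0.61720·0.01761·-0.98511) = 50.89366°
λ₂ = λ₁ + atan2(sin θ sin δ cos φ₁, cos δ − sin φ₁ sin φ₂) = -126.13202°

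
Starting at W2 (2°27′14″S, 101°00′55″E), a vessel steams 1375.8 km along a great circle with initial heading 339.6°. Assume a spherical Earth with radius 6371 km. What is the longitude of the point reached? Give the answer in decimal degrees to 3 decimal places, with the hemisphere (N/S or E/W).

96.677°E

W2: φ = -2.45389°, λ = +101.01528°
δ = d/R = 1375.8/6371 = 0.215947 rad
φ₂ = arcsin(sin φ₁ cos δ + cos φ₁ sin δ cos θ)
   = arcsin(-0.04282·0.97677 + 0.99908·0.21427·0.93728) = 9.13893°
λ₂ = λ₁ + atan2(sin θ sin δ cos φ₁, cos δ − sin φ₁ sin φ₂) = 96.67672°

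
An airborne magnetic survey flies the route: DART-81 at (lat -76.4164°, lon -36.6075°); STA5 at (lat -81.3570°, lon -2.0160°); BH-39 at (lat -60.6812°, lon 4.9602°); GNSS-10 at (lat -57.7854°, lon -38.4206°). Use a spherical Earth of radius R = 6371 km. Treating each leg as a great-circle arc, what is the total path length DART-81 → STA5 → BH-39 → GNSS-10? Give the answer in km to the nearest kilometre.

5651 km

DART-81→STA5: c = 0.141219 rad, d = 899.71 km
STA5→BH-39: c = 0.362401 rad, d = 2308.85 km
BH-39→GNSS-10: c = 0.383372 rad, d = 2442.46 km
Total = 899.71 + 2308.85 + 2442.46 = 5651.02 km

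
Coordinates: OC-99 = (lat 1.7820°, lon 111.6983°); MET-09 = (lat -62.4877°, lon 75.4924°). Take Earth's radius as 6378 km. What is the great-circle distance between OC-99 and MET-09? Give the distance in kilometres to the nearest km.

7772 km

Δφ = -64.2697°,  Δλ = -36.2059°
a = sin²(Δφ/2) + cos φ₁ cos φ₂ sin²(Δλ/2) = 0.327511
c = 2·arcsin(√a) = 1.218581 rad = 69.8195°
d = R·c = 6378 × 1.218581 = 7772.1 km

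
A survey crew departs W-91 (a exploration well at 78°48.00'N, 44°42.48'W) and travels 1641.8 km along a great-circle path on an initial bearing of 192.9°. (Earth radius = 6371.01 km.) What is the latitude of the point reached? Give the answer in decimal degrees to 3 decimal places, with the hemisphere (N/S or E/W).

64.199°N

W-91: φ = +78.80000°, λ = -44.70800°
δ = d/R = 1641.8/6371.01 = 0.257699 rad
φ₂ = arcsin(sin φ₁ cos δ + cos φ₁ sin δ cos θ)
   = arcsin(0.98096·0.96698 + 0.19423·0.25486·-0.97476) = 64.19894°
λ₂ = λ₁ + atan2(sin θ sin δ cos φ₁, cos δ − sin φ₁ sin φ₂) = -52.21933°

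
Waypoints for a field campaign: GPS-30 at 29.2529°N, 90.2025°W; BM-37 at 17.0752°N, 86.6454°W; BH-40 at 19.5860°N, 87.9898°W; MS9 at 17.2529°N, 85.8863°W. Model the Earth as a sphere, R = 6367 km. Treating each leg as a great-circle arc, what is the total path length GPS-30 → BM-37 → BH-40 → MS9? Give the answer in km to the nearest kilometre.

2055 km

GPS-30→BM-37: c = 0.220028 rad, d = 1400.92 km
BM-37→BH-40: c = 0.049156 rad, d = 312.98 km
BH-40→MS9: c = 0.053583 rad, d = 341.17 km
Total = 1400.92 + 312.98 + 341.17 = 2055.06 km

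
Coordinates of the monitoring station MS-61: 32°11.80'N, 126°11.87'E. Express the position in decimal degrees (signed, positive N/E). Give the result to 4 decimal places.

+32.1967°, +126.1978°

lat: 32.1967° N → +32.1967°
lon: 126.1978° E → +126.1978°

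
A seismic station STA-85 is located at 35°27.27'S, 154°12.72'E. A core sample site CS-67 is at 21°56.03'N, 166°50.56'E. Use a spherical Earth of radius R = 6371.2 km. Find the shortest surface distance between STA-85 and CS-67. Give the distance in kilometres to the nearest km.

STA-85: φ = -35.45450°, λ = +154.21200°
CS-67: φ = +21.93383°, λ = +166.84267°
Δφ = 57.3883°,  Δλ = 12.6307°
a = sin²(Δφ/2) + cos φ₁ cos φ₂ sin²(Δλ/2) = 0.239672
c = 2·arcsin(√a) = 1.023177 rad = 58.6237°
d = R·c = 6371.2 × 1.023177 = 6518.9 km

6519 km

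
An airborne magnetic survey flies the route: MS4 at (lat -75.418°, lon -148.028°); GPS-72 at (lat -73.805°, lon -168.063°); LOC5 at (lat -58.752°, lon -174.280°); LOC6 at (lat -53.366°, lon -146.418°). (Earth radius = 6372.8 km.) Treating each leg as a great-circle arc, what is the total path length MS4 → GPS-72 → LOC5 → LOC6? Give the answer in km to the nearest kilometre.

4125 km

MS4→GPS-72: c = 0.096429 rad, d = 614.52 km
GPS-72→LOC5: c = 0.265981 rad, d = 1695.04 km
LOC5→LOC6: c = 0.284855 rad, d = 1815.33 km
Total = 614.52 + 1695.04 + 1815.33 = 4124.89 km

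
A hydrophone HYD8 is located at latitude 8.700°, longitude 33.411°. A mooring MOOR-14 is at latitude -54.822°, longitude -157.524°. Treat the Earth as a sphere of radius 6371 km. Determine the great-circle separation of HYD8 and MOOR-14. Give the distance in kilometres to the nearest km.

14796 km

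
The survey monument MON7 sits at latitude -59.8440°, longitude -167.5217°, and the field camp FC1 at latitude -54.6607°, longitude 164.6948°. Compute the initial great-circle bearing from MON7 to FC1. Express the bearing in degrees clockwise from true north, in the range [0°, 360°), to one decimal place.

276.9°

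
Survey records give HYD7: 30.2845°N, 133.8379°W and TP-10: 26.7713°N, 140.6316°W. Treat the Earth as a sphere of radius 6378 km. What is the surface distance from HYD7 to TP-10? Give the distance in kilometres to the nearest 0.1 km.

770.7 km

Δφ = -3.5132°,  Δλ = -6.7937°
a = sin²(Δφ/2) + cos φ₁ cos φ₂ sin²(Δλ/2) = 0.003646
c = 2·arcsin(√a) = 0.120843 rad = 6.9238°
d = R·c = 6378 × 0.120843 = 770.7 km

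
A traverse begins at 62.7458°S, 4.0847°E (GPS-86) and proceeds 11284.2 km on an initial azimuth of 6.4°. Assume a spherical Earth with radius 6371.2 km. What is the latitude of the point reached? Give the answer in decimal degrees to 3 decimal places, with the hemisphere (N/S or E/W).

38.527°N

δ = d/R = 11284.2/6371.2 = 1.771126 rad
φ₂ = arcsin(sin φ₁ cos δ + cos φ₁ sin δ cos θ)
   = arcsin(-0.88898·-0.19899 + 0.45794·0.98000·0.99377) = 38.52713°
λ₂ = λ₁ + atan2(sin θ sin δ cos φ₁, cos δ − sin φ₁ sin φ₂) = 12.11153°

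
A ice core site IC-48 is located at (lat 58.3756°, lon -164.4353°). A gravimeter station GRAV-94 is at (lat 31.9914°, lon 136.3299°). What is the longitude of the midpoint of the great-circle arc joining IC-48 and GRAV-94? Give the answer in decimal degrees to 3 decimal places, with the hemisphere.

Bx = cos φ₂ cos Δλ = 0.433835,  By = cos φ₂ sin Δλ = -0.728771
φₘ = atan2(sin φ₁ + sin φ₂, √((cos φ₁ + Bx)² + By²)) = 48.92696°
λₘ = λ₁ + atan2(By, cos φ₁ + Bx) = 158.30896°

158.309°E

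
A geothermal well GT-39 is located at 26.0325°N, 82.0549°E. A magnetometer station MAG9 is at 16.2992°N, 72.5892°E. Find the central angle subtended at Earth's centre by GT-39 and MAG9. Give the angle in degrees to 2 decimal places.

Δφ = -9.7333°,  Δλ = -9.4657°
a = sin²(Δφ/2) + cos φ₁ cos φ₂ sin²(Δλ/2) = 0.013069
c = 2·arcsin(√a) = 0.229137 rad = 13.1286°

13.13°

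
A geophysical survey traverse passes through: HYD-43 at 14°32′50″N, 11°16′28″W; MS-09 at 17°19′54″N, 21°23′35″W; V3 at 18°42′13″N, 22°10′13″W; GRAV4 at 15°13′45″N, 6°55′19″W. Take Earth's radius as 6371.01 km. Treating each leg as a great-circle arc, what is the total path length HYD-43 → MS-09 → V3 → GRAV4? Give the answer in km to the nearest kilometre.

HYD-43: φ = +14.54722°, λ = -11.27444°
MS-09: φ = +17.33167°, λ = -21.39306°
V3: φ = +18.70361°, λ = -22.17028°
GRAV4: φ = +15.22917°, λ = -6.92194°
HYD-43→MS-09: c = 0.176594 rad, d = 1125.08 km
MS-09→V3: c = 0.027198 rad, d = 173.28 km
V3→GRAV4: c = 0.261563 rad, d = 1666.42 km
Total = 1125.08 + 173.28 + 1666.42 = 2964.78 km

2965 km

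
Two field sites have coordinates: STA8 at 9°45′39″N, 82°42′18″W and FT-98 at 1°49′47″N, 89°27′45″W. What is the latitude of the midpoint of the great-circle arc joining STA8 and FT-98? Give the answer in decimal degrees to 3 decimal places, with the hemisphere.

5.805°N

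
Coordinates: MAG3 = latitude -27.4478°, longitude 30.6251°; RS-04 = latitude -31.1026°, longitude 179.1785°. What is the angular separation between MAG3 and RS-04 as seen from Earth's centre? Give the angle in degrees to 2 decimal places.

Δφ = -3.6548°,  Δλ = 148.5534°
a = sin²(Δφ/2) + cos φ₁ cos φ₂ sin²(Δλ/2) = 0.705073
c = 2·arcsin(√a) = 1.993410 rad = 114.2140°

114.21°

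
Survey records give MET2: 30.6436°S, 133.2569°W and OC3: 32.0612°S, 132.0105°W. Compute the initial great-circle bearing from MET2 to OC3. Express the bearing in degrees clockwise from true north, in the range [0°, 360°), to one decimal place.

Δλ = 1.2464°
y = sin Δλ · cos φ₂ = 0.018434
x = cos φ₁ sin φ₂ − sin φ₁ cos φ₂ cos Δλ = -0.024841
θ = atan2(y, x) = 143.4214° → 143.4214° (mod 360°)

143.4°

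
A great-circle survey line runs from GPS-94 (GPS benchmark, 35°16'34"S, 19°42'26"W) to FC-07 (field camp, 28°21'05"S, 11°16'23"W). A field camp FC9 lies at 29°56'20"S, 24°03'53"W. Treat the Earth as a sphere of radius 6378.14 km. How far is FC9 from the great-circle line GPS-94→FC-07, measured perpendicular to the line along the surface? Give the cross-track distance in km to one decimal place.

716.9 km

GPS-94: φ = -35.27611°, λ = -19.70722°
FC-07: φ = -28.35139°, λ = -11.27306°
FC9: φ = -29.93889°, λ = -24.06472°
δ₁₃ = central angle GPS-94→FC9 = 0.113024 rad  (haversine)
θ₁₃ = bearing GPS-94→FC9 = 324.283°,  θ₁₂ = bearing GPS-94→FC-07 = 48.284°
dₓₜ = R·arcsin(sin δ₁₃ · sin(θ₁₃ − θ₁₂)) = 6378.14·arcsin(0.11278·sin(275.999°)) = -716.921 km
|dₓₜ| = 716.921 km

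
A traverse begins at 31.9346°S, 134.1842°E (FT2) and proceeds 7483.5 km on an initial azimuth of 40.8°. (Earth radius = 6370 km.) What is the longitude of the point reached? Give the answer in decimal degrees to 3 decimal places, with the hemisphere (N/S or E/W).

δ = d/R = 7483.5/6370 = 1.174804 rad
φ₂ = arcsin(sin φ₁ cos δ + cos φ₁ sin δ cos θ)
   = arcsin(-0.52895·0.38572 + 0.84865·0.92261·0.75700) = 22.87251°
λ₂ = λ₁ + atan2(sin θ sin δ cos φ₁, cos δ − sin φ₁ sin φ₂) = 175.05091°

175.051°E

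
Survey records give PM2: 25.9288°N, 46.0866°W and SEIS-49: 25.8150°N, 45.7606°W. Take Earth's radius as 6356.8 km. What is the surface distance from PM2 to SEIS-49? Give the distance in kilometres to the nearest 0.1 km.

34.9 km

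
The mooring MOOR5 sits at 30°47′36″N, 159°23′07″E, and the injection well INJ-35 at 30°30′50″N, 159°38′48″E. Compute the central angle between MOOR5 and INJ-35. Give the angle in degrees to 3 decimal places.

MOOR5: φ = +30.79333°, λ = +159.38528°
INJ-35: φ = +30.51389°, λ = +159.64667°
Δφ = -0.2794°,  Δλ = 0.2614°
a = sin²(Δφ/2) + cos φ₁ cos φ₂ sin²(Δλ/2) = 0.000010
c = 2·arcsin(√a) = 0.006260 rad = 0.3587°

0.359°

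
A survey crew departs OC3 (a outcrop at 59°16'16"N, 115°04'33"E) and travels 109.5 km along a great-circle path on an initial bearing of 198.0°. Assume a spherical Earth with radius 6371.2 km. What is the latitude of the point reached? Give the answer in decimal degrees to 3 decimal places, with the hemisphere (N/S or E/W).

58.333°N

OC3: φ = +59.27111°, λ = +115.07583°
δ = d/R = 109.5/6371.2 = 0.017187 rad
φ₂ = arcsin(sin φ₁ cos δ + cos φ₁ sin δ cos θ)
   = arcsin(0.85959·0.99985 + 0.51098·0.01719·-0.95106) = 58.33326°
λ₂ = λ₁ + atan2(sin θ sin δ cos φ₁, cos δ − sin φ₁ sin φ₂) = 114.49621°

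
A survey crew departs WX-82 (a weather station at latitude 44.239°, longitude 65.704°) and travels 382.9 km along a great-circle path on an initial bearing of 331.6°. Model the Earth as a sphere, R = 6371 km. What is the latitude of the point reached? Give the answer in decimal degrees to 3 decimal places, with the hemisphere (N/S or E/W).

δ = d/R = 382.9/6371 = 0.060100 rad
φ₂ = arcsin(sin φ₁ cos δ + cos φ₁ sin δ cos θ)
   = arcsin(0.69765·0.99819 + 0.71644·0.06006·0.87965) = 47.24359°
λ₂ = λ₁ + atan2(sin θ sin δ cos φ₁, cos δ − sin φ₁ sin φ₂) = 63.29223°

47.244°N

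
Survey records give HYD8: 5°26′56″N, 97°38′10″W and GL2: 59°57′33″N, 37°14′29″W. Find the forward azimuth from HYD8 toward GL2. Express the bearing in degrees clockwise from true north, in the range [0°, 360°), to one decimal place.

27.4°

HYD8: φ = +5.44889°, λ = -97.63611°
GL2: φ = +59.95917°, λ = -37.24139°
Δλ = 60.3947°
y = sin Δλ · cos φ₂ = 0.435261
x = cos φ₁ sin φ₂ − sin φ₁ cos φ₂ cos Δλ = 0.838273
θ = atan2(y, x) = 27.4400° → 27.4400° (mod 360°)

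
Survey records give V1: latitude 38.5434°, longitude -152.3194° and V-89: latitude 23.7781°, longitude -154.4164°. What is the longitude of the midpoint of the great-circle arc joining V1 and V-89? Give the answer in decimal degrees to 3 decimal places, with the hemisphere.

153.450°W

Bx = cos φ₂ cos Δλ = 0.914501,  By = cos φ₂ sin Δλ = -0.033485
φₘ = atan2(sin φ₁ + sin φ₂, √((cos φ₁ + Bx)² + By²)) = 31.16497°
λₘ = λ₁ + atan2(By, cos φ₁ + Bx) = -153.45006°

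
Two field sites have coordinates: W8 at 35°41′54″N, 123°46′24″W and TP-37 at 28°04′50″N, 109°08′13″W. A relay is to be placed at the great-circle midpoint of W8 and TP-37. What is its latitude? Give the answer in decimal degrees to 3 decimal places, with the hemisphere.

32.100°N

W8: φ = +35.69833°, λ = -123.77333°
TP-37: φ = +28.08056°, λ = -109.13694°
Bx = cos φ₂ cos Δλ = 0.853655,  By = cos φ₂ sin Δλ = 0.222940
φₘ = atan2(sin φ₁ + sin φ₂, √((cos φ₁ + Bx)² + By²)) = 32.09967°
λₘ = λ₁ + atan2(By, cos φ₁ + Bx) = -116.15034°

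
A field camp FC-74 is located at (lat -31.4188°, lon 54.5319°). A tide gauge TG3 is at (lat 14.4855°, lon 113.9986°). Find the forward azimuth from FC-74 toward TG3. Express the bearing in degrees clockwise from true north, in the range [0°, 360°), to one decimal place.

Δλ = 59.4667°
y = sin Δλ · cos φ₂ = 0.833953
x = cos φ₁ sin φ₂ − sin φ₁ cos φ₂ cos Δλ = 0.469877
θ = atan2(y, x) = 60.6016° → 60.6016° (mod 360°)

60.6°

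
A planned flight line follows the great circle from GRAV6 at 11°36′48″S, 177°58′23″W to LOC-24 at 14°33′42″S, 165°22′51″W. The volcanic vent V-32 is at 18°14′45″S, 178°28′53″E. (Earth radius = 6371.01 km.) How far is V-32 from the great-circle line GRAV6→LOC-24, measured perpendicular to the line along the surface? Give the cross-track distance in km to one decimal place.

811.8 km

GRAV6: φ = -11.61333°, λ = -177.97306°
LOC-24: φ = -14.56167°, λ = -165.38083°
V-32: φ = -18.24583°, λ = +178.48139°
δ₁₃ = central angle GRAV6→V-32 = 0.130270 rad  (haversine)
θ₁₃ = bearing GRAV6→V-32 = 206.880°,  θ₁₂ = bearing GRAV6→LOC-24 = 104.894°
dₓₜ = R·arcsin(sin δ₁₃ · sin(θ₁₃ − θ₁₂)) = 6371.01·arcsin(0.12990·sin(101.986°)) = 811.759 km
|dₓₜ| = 811.759 km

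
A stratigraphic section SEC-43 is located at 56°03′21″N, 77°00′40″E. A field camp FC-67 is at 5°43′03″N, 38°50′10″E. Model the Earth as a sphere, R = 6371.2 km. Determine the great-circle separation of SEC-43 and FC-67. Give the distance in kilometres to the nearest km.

6528 km

SEC-43: φ = +56.05583°, λ = +77.01111°
FC-67: φ = +5.71750°, λ = +38.83611°
Δφ = -50.3383°,  Δλ = -38.1750°
a = sin²(Δφ/2) + cos φ₁ cos φ₂ sin²(Δλ/2) = 0.240288
c = 2·arcsin(√a) = 1.024620 rad = 58.7064°
d = R·c = 6371.2 × 1.024620 = 6528.1 km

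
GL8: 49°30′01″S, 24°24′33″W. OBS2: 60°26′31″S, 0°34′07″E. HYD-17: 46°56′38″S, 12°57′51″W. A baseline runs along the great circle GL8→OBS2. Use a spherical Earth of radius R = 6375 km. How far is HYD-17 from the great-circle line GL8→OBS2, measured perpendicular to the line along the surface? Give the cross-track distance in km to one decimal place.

784.1 km

GL8: φ = -49.50028°, λ = -24.40917°
OBS2: φ = -60.44194°, λ = +0.56861°
HYD-17: φ = -46.94389°, λ = -12.96417°
δ₁₃ = central angle GL8→HYD-17 = 0.140198 rad  (haversine)
θ₁₃ = bearing GL8→HYD-17 = 75.800°,  θ₁₂ = bearing GL8→OBS2 = 137.193°
dₓₜ = R·arcsin(sin δ₁₃ · sin(θ₁₃ − θ₁₂)) = 6375·arcsin(0.13974·sin(-61.393°)) = -784.062 km
|dₓₜ| = 784.062 km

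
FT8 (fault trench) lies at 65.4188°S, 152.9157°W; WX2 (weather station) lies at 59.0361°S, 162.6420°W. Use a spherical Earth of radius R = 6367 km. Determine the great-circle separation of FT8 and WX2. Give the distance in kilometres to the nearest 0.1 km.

867.8 km

Δφ = 6.3827°,  Δλ = -9.7263°
a = sin²(Δφ/2) + cos φ₁ cos φ₂ sin²(Δλ/2) = 0.004637
c = 2·arcsin(√a) = 0.136303 rad = 7.8096°
d = R·c = 6367 × 0.136303 = 867.8 km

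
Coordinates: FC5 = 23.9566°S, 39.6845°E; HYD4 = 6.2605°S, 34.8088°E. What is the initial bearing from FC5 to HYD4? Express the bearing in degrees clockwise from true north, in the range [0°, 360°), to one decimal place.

344.4°

Δλ = -4.8757°
y = sin Δλ · cos φ₂ = -0.084487
x = cos φ₁ sin φ₂ − sin φ₁ cos φ₂ cos Δλ = 0.302508
θ = atan2(y, x) = -15.6045° → 344.3955° (mod 360°)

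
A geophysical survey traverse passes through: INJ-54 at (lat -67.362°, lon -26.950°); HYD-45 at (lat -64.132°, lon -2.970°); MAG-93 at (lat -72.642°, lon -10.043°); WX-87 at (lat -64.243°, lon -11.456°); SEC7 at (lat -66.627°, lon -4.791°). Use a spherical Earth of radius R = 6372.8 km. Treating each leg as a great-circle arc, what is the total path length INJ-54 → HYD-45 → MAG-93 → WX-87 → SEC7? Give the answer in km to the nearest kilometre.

3475 km

INJ-54→HYD-45: c = 0.179593 rad, d = 1144.51 km
HYD-45→MAG-93: c = 0.155078 rad, d = 988.28 km
MAG-93→WX-87: c = 0.146860 rad, d = 935.91 km
WX-87→SEC7: c = 0.063738 rad, d = 406.19 km
Total = 1144.51 + 988.28 + 935.91 + 406.19 = 3474.89 km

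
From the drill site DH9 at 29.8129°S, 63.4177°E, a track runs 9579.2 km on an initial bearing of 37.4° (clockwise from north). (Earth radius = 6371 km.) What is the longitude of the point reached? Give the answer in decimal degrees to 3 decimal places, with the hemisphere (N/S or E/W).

δ = d/R = 9579.2/6371 = 1.503563 rad
φ₂ = arcsin(sin φ₁ cos δ + cos φ₁ sin δ cos θ)
   = arcsin(-0.49717·0.06718 + 0.86765·0.99774·0.79441) = 40.86797°
λ₂ = λ₁ + atan2(sin θ sin δ cos φ₁, cos δ − sin φ₁ sin φ₂) = 116.67783°

116.678°E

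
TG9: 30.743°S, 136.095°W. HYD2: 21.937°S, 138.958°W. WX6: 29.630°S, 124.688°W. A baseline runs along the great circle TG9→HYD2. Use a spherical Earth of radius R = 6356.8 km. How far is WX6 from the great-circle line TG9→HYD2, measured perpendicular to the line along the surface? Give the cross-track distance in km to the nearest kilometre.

1070 km

δ₁₃ = central angle TG9→WX6 = 0.173108 rad  (haversine)
θ₁₃ = bearing TG9→WX6 = 86.456°,  θ₁₂ = bearing TG9→HYD2 = 343.100°
dₓₜ = R·arcsin(sin δ₁₃ · sin(θ₁₃ − θ₁₂)) = 6356.8·arcsin(0.17224·sin(-256.644°)) = 1070.361 km
|dₓₜ| = 1070.361 km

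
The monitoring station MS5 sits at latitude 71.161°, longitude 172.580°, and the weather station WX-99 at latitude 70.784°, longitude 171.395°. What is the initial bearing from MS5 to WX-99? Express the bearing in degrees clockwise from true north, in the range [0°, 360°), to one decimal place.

226.3°

Δλ = -1.1850°
y = sin Δλ · cos φ₂ = -0.006807
x = cos φ₁ sin φ₂ − sin φ₁ cos φ₂ cos Δλ = -0.006513
θ = atan2(y, x) = -133.7381° → 226.2619° (mod 360°)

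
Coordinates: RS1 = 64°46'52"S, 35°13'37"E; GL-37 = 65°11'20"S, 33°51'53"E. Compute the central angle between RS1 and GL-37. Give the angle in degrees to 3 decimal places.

RS1: φ = -64.78111°, λ = +35.22694°
GL-37: φ = -65.18889°, λ = +33.86472°
Δφ = -0.4078°,  Δλ = -1.3622°
a = sin²(Δφ/2) + cos φ₁ cos φ₂ sin²(Δλ/2) = 0.000038
c = 2·arcsin(√a) = 0.012317 rad = 0.7057°

0.706°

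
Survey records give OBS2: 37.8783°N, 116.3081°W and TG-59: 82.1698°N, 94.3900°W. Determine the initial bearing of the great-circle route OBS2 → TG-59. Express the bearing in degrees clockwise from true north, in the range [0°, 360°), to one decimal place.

4.1°

Δλ = 21.9181°
y = sin Δλ · cos φ₂ = 0.050855
x = cos φ₁ sin φ₂ − sin φ₁ cos φ₂ cos Δλ = 0.704355
θ = atan2(y, x) = 4.1296° → 4.1296° (mod 360°)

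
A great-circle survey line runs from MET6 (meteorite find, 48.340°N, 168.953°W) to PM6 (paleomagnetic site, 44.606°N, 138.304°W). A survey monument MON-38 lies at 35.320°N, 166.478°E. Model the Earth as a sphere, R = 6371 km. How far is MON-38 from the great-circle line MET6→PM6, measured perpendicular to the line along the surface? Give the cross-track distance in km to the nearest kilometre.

1033 km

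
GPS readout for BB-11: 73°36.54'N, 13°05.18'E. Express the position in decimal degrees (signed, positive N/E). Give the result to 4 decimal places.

+73.6090°, +13.0863°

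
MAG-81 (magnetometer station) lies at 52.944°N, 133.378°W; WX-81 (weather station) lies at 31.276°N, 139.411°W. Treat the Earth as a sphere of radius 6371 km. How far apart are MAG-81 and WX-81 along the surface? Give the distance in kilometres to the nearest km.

2458 km

Δφ = -21.6680°,  Δλ = -6.0330°
a = sin²(Δφ/2) + cos φ₁ cos φ₂ sin²(Δλ/2) = 0.036757
c = 2·arcsin(√a) = 0.385830 rad = 22.1064°
d = R·c = 6371 × 0.385830 = 2458.1 km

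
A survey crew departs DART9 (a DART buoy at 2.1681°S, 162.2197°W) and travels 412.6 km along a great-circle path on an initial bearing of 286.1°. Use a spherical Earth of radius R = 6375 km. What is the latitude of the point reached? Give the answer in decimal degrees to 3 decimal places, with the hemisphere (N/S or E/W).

1.136°S

δ = d/R = 412.6/6375 = 0.064722 rad
φ₂ = arcsin(sin φ₁ cos δ + cos φ₁ sin δ cos θ)
   = arcsin(-0.03783·0.99791 + 0.99928·0.06468·0.27731) = -1.13621°
λ₂ = λ₁ + atan2(sin θ sin δ cos φ₁, cos δ − sin φ₁ sin φ₂) = -165.78304°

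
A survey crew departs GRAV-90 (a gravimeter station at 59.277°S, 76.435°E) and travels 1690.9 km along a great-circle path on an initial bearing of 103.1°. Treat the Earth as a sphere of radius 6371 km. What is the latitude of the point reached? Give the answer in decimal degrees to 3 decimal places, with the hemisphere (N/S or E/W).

59.308°S

δ = d/R = 1690.9/6371 = 0.265406 rad
φ₂ = arcsin(sin φ₁ cos δ + cos φ₁ sin δ cos θ)
   = arcsin(-0.85965·0.96499 + 0.51089·0.26230·-0.22665) = -59.30765°
λ₂ = λ₁ + atan2(sin θ sin δ cos φ₁, cos δ − sin φ₁ sin φ₂) = 106.46879°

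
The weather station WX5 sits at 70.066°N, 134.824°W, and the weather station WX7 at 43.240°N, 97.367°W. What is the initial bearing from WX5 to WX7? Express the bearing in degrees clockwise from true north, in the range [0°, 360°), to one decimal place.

125.0°

Δλ = 37.4570°
y = sin Δλ · cos φ₂ = 0.443043
x = cos φ₁ sin φ₂ − sin φ₁ cos φ₂ cos Δλ = -0.310075
θ = atan2(y, x) = 124.9872° → 124.9872° (mod 360°)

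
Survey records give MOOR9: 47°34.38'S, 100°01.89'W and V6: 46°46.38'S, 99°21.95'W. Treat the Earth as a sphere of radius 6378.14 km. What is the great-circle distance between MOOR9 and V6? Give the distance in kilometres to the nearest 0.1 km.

MOOR9: φ = -47.57300°, λ = -100.03150°
V6: φ = -46.77300°, λ = -99.36583°
Δφ = 0.8000°,  Δλ = 0.6657°
a = sin²(Δφ/2) + cos φ₁ cos φ₂ sin²(Δλ/2) = 0.000064
c = 2·arcsin(√a) = 0.016041 rad = 0.9191°
d = R·c = 6378.14 × 0.016041 = 102.3 km

102.3 km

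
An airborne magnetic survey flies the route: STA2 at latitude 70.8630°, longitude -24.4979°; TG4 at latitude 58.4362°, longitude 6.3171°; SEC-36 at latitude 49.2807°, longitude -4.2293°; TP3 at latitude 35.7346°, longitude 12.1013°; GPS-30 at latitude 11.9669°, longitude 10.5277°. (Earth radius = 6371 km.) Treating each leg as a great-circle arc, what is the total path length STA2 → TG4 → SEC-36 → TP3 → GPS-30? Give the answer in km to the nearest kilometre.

STA2→TG4: c = 0.309959 rad, d = 1974.75 km
TG4→SEC-36: c = 0.192695 rad, d = 1227.66 km
SEC-36→TP3: c = 0.314931 rad, d = 2006.42 km
TP3→GPS-30: c = 0.415567 rad, d = 2647.58 km
Total = 1974.75 + 1227.66 + 2006.42 + 2647.58 = 7856.41 km

7856 km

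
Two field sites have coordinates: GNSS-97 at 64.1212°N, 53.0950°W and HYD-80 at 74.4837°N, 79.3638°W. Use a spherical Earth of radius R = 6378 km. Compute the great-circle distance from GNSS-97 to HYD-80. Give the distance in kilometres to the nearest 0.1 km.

Δφ = 10.3625°,  Δλ = -26.2688°
a = sin²(Δφ/2) + cos φ₁ cos φ₂ sin²(Δλ/2) = 0.014184
c = 2·arcsin(√a) = 0.238763 rad = 13.6801°
d = R·c = 6378 × 0.238763 = 1522.8 km

1522.8 km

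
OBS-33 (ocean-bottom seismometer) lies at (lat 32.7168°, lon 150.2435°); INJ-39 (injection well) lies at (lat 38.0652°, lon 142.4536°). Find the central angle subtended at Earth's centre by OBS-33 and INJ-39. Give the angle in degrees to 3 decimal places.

Δφ = 5.3484°,  Δλ = -7.7899°
a = sin²(Δφ/2) + cos φ₁ cos φ₂ sin²(Δλ/2) = 0.005233
c = 2·arcsin(√a) = 0.144809 rad = 8.2969°

8.297°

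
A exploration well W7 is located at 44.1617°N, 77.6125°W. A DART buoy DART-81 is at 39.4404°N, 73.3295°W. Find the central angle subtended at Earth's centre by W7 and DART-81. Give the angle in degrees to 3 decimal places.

Δφ = -4.7213°,  Δλ = 4.2830°
a = sin²(Δφ/2) + cos φ₁ cos φ₂ sin²(Δλ/2) = 0.002470
c = 2·arcsin(√a) = 0.099443 rad = 5.6976°

5.698°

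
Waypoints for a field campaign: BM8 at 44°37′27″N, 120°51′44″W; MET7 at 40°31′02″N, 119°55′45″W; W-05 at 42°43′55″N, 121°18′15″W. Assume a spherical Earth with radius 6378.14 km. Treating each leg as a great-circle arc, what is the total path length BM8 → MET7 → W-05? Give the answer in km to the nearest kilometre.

735 km

BM8: φ = +44.62417°, λ = -120.86222°
MET7: φ = +40.51722°, λ = -119.92917°
W-05: φ = +42.73194°, λ = -121.30417°
BM8→MET7: c = 0.072675 rad, d = 463.53 km
MET7→W-05: c = 0.042612 rad, d = 271.79 km
Total = 463.53 + 271.79 = 735.32 km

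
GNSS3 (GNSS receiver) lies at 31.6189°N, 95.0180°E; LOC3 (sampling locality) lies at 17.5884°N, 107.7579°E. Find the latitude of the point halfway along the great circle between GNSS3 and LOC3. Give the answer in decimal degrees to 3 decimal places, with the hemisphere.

24.738°N

Bx = cos φ₂ cos Δλ = 0.929784,  By = cos φ₂ sin Δλ = 0.210216
φₘ = atan2(sin φ₁ + sin φ₂, √((cos φ₁ + Bx)² + By²)) = 24.73781°
λₘ = λ₁ + atan2(By, cos φ₁ + Bx) = 101.74837°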